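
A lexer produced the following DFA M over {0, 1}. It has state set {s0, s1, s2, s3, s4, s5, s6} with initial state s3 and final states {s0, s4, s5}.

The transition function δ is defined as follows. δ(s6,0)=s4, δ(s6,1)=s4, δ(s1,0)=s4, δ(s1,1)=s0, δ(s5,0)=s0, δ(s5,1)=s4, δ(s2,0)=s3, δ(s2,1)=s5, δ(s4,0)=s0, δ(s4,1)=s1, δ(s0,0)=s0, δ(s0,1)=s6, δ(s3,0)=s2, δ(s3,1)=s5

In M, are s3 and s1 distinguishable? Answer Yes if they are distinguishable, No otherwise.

Yes

Start with accepting vs non-accepting: {s0,s4,s5} | {s1,s2,s3,s6}.
On input 1, block {s0,s4,s5} splits into {s0,s4} and {s5}.
Refine {s1,s2,s3,s6} on symbol 0: members go to different blocks, giving {s1,s6} and {s2,s3}.
No further refinement is possible. Final partition (4 blocks): {s0,s4} | {s1,s6} | {s5} | {s2,s3}.
s3 and s1 end up in different blocks, so they are distinguishable. For instance, the string '0' is accepted from only s1.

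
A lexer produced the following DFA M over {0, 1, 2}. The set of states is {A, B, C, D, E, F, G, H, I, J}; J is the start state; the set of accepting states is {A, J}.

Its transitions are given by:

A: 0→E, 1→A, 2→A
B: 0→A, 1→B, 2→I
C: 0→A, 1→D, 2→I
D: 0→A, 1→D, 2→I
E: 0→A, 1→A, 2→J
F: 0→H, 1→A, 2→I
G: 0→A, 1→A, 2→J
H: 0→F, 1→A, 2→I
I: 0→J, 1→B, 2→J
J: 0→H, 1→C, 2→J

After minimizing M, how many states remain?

6

Reachable states from the start: {A,B,C,D,E,F,H,I,J}. Unreachable: {G} — drop them.
P0 = {A,J} | {B,C,D,E,F,H,I}.
On input 1, block {A,J} splits into {A} and {J}.
Refine {B,C,D,E,F,H,I} on symbol 0: members go to different blocks, giving {B,C,D,E} and {F,H} and {I}.
On input 1, block {B,C,D,E} splits into {B,C,D} and {E}.
The partition is now stable with 6 blocks: {A} | {B,C,D} | {J} | {F,H} | {I} | {E}.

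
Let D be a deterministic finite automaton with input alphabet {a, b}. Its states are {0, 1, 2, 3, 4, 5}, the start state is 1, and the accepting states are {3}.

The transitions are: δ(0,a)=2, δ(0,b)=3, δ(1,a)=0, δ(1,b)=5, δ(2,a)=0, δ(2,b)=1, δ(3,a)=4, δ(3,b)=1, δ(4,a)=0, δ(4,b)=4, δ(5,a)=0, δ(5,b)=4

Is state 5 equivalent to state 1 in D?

P0 = {3} | {0,1,2,4,5}.
Refine {0,1,2,4,5} on symbol b: members go to different blocks, giving {1,2,4,5} and {0}.
The partition is now stable with 3 blocks: {3} | {1,2,4,5} | {0}.
5 and 1 lie in the same block of the stable partition, so they are equivalent — no string distinguishes them.

Yes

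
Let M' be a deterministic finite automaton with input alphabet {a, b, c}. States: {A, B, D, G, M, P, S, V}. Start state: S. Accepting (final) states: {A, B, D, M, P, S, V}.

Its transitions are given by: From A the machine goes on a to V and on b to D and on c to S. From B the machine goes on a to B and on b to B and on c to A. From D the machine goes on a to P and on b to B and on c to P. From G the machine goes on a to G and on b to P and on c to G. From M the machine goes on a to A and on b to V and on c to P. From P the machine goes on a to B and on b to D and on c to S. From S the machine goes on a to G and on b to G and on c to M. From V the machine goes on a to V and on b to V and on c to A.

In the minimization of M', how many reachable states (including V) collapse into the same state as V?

Initial partition by acceptance: {A,B,D,M,P,S,V} | {G}.
Split {A,B,D,M,P,S,V} by δ(·,a) → {A,B,D,M,P,V} and {S}.
Split {A,B,D,M,P,V} by δ(·,c) → {B,D,M,V} and {A,P}.
Split {B,D,M,V} by δ(·,a) → {D,M} and {B,V}.
Stable partition: {D,M} | {G} | {S} | {A,P} | {B,V} — 5 equivalence classes.
The equivalence class containing V is {B,V}, of size 2.

2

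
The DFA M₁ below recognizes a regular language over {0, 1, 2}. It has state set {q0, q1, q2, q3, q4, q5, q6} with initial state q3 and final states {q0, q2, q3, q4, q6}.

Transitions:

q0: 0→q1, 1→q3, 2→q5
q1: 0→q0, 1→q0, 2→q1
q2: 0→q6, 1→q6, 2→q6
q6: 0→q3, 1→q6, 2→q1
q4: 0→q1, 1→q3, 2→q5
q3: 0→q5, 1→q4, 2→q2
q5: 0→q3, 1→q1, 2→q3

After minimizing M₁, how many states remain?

6

P0 = {q0,q2,q3,q4,q6} | {q1,q5}.
On input 0, block {q0,q2,q3,q4,q6} splits into {q0,q3,q4} and {q2,q6}.
On input 2, block {q0,q3,q4} splits into {q0,q4} and {q3}.
Refine {q1,q5} on symbol 0: members go to different blocks, giving {q1} and {q5}.
On input 0, block {q2,q6} splits into {q2} and {q6}.
No further refinement is possible. Final partition (6 blocks): {q0,q4} | {q1} | {q2} | {q3} | {q5} | {q6}.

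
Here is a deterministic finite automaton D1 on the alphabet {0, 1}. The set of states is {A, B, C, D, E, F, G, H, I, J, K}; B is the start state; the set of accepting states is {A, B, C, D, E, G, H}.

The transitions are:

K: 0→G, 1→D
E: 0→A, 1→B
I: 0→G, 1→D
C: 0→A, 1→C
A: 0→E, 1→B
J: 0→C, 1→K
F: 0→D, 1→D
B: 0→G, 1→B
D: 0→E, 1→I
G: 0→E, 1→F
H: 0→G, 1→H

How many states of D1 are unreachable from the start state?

BFS from B reaches {A, B, D, E, F, G, I}; the 4 state(s) C, H, J, K are never visited.

4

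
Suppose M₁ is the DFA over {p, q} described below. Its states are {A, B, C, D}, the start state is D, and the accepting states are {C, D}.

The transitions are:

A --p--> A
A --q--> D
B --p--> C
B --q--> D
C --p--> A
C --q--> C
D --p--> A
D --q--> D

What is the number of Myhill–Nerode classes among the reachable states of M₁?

2

States {B,C} cannot be reached from the start state, so discard them.
P0 = {D} | {A}.
No further refinement is possible. Final partition (2 blocks): {D} | {A}.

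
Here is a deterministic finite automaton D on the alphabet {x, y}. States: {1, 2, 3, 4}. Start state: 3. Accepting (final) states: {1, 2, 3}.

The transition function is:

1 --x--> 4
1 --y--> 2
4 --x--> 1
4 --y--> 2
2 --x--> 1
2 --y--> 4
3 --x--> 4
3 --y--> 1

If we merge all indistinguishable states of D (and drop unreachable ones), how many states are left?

4

All states are reachable from the start state.
Start with accepting vs non-accepting: {1,2,3} | {4}.
Refine {1,2,3} on symbol x: members go to different blocks, giving {1,3} and {2}.
Refine {1,3} on symbol y: members go to different blocks, giving {1} and {3}.
The partition is now stable with 4 blocks: {1} | {4} | {2} | {3}.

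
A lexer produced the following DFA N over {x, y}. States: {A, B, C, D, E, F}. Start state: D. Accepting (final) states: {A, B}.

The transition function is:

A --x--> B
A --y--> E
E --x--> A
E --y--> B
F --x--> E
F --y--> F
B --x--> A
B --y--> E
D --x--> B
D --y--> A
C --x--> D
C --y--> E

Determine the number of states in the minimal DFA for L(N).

Reachable states from the start: {A,B,D,E}. Unreachable: {C,F} — drop them.
Start with accepting vs non-accepting: {A,B} | {D,E}.
The partition is now stable with 2 blocks: {A,B} | {D,E}.

2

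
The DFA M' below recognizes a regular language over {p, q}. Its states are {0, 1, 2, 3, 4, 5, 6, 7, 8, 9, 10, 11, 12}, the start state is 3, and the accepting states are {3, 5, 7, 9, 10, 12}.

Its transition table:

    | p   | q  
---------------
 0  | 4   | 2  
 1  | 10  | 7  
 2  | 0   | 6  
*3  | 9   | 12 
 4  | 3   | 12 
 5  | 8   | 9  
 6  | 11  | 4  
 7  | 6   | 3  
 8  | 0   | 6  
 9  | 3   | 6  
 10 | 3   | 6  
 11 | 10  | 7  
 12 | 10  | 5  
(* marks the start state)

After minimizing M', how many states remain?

States {1} cannot be reached from the start state, so discard them.
Initial partition by acceptance: {3,5,7,9,10,12} | {0,2,4,6,8,11}.
Split {3,5,7,9,10,12} by δ(·,p) → {3,9,10,12} and {5,7}.
Refine {3,9,10,12} on symbol q: members go to different blocks, giving {9,10} and {3} and {12}.
On input p, block {0,2,4,6,8,11} splits into {0,2,6,8} and {4} and {11}.
Refine {0,2,6,8} on symbol p: members go to different blocks, giving {2,8} and {0} and {6}.
On input p, block {5,7} splits into {5} and {7}.
Stable partition: {9,10} | {2,8} | {5} | {3} | {12} | {4} | {11} | {0} | {6} | {7} — 10 equivalence classes.

10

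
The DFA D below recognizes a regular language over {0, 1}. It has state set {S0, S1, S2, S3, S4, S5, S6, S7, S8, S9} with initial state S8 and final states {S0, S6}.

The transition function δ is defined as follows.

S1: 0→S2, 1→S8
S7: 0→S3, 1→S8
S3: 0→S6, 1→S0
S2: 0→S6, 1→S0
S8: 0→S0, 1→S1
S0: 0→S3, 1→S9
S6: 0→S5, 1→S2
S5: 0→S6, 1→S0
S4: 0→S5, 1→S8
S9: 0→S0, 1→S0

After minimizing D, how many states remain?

Reachable states from the start: {S0,S1,S2,S3,S5,S6,S8,S9}. Unreachable: {S4,S7} — drop them.
P0 = {S0,S6} | {S1,S2,S3,S5,S8,S9}.
Refine {S1,S2,S3,S5,S8,S9} on symbol 0: members go to different blocks, giving {S2,S3,S5,S8,S9} and {S1}.
Refine {S2,S3,S5,S8,S9} on symbol 1: members go to different blocks, giving {S2,S3,S5,S9} and {S8}.
No further refinement is possible. Final partition (4 blocks): {S0,S6} | {S2,S3,S5,S9} | {S1} | {S8}.

4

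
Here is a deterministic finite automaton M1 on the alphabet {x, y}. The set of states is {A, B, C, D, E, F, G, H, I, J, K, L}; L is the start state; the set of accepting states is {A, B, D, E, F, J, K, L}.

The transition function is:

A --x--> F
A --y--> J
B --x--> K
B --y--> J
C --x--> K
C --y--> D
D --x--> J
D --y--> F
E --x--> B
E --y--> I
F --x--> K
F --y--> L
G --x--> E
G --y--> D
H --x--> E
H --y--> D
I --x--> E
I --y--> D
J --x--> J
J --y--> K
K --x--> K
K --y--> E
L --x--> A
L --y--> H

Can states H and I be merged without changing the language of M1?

Reachable states from the start: {A,B,D,E,F,H,I,J,K,L}. Unreachable: {C,G} — drop them.
Start with accepting vs non-accepting: {A,B,D,E,F,J,K,L} | {H,I}.
On input y, block {A,B,D,E,F,J,K,L} splits into {A,B,D,F,J,K} and {E,L}.
Split {A,B,D,F,J,K} by δ(·,y) → {A,B,D,J} and {F,K}.
Split {A,B,D,J} by δ(·,x) → {A,B} and {D,J}.
Stable partition: {A,B} | {H,I} | {E,L} | {F,K} | {D,J} — 5 equivalence classes.
H and I lie in the same block of the stable partition, so they are equivalent — no string distinguishes them.

Yes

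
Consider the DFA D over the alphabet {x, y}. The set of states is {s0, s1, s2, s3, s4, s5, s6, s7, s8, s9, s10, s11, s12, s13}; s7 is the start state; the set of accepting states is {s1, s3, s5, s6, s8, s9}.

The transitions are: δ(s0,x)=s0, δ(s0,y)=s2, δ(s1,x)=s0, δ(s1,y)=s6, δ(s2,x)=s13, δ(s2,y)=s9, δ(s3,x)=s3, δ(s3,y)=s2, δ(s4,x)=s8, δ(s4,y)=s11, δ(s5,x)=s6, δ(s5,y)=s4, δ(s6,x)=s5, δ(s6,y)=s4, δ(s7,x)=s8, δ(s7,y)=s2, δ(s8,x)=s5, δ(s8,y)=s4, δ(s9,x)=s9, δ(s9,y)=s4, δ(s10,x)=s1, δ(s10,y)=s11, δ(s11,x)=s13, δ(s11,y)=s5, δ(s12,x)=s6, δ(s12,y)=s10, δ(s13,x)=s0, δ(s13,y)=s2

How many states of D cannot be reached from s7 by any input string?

4

Starting at s7 and following transitions, the reachable set is {s0, s2, s4, s5, s6, s7, s8, s9, s11, s13}. That leaves s1, s3, s10, s12 unreachable — 4 in total.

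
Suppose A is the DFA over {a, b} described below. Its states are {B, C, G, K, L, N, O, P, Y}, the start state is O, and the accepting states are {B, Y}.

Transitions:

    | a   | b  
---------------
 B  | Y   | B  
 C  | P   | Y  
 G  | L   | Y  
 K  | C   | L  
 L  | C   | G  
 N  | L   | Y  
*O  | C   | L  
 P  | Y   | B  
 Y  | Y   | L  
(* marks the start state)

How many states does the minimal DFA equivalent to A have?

Reachable states from the start: {B,C,G,L,O,P,Y}. Unreachable: {K,N} — drop them.
Start with accepting vs non-accepting: {B,Y} | {C,G,L,O,P}.
On input b, block {B,Y} splits into {Y} and {B}.
Refine {C,G,L,O,P} on symbol a: members go to different blocks, giving {C,G,L,O} and {P}.
Split {C,G,L,O} by δ(·,a) → {G,L,O} and {C}.
On input a, block {G,L,O} splits into {L,O} and {G}.
Refine {L,O} on symbol b: members go to different blocks, giving {O} and {L}.
No further refinement is possible. Final partition (7 blocks): {Y} | {O} | {B} | {P} | {C} | {G} | {L}.

7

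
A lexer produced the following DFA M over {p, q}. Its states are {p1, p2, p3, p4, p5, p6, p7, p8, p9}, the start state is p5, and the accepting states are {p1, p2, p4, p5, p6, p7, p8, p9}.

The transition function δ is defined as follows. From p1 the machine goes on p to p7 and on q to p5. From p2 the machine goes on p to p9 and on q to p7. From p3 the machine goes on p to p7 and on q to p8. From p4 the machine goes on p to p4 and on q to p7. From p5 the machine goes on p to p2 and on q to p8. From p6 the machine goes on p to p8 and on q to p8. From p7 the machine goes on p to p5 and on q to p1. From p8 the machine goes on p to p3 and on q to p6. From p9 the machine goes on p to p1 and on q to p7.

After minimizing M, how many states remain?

First remove the unreachable states {p4}; 8 states remain.
Start with accepting vs non-accepting: {p1,p2,p5,p6,p7,p8,p9} | {p3}.
Split {p1,p2,p5,p6,p7,p8,p9} by δ(·,p) → {p1,p2,p5,p6,p7,p9} and {p8}.
Refine {p1,p2,p5,p6,p7,p9} on symbol p: members go to different blocks, giving {p1,p2,p5,p7,p9} and {p6}.
On input q, block {p1,p2,p5,p7,p9} splits into {p1,p2,p7,p9} and {p5}.
Split {p1,p2,p7,p9} by δ(·,p) → {p1,p2,p9} and {p7}.
Refine {p1,p2,p9} on symbol p: members go to different blocks, giving {p2,p9} and {p1}.
Refine {p2,p9} on symbol p: members go to different blocks, giving {p2} and {p9}.
The partition is now stable with 8 blocks: {p2} | {p3} | {p8} | {p6} | {p5} | {p7} | {p1} | {p9}.

8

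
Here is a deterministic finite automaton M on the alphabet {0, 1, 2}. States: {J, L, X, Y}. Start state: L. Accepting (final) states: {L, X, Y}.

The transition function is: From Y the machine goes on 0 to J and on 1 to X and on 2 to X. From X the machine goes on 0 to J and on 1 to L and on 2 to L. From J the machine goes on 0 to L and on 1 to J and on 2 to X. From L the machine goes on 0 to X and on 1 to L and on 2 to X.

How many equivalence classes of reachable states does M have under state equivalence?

First remove the unreachable states {Y}; 3 states remain.
Initial partition by acceptance: {L,X} | {J}.
Refine {L,X} on symbol 0: members go to different blocks, giving {L} and {X}.
Stable partition: {L} | {J} | {X} — 3 equivalence classes.

3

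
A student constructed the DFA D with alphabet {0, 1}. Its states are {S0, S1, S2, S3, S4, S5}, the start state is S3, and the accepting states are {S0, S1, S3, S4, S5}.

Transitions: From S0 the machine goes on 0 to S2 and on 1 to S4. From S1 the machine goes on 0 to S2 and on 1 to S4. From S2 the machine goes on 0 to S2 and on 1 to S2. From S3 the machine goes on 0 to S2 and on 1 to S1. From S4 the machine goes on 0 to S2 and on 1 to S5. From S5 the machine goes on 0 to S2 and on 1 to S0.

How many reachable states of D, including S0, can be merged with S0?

5

P0 = {S0,S1,S3,S4,S5} | {S2}.
The partition is now stable with 2 blocks: {S0,S1,S3,S4,S5} | {S2}.
The equivalence class containing S0 is {S0,S1,S3,S4,S5}, of size 5.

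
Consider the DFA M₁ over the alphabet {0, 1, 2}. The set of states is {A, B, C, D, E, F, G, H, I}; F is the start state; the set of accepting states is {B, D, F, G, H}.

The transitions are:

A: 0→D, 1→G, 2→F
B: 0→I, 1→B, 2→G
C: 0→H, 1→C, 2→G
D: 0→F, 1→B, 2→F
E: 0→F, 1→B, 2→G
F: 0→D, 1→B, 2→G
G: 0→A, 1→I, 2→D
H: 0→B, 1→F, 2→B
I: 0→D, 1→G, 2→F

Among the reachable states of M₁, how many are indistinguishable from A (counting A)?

2

First remove the unreachable states {C,E,H}; 6 states remain.
P0 = {B,D,F,G} | {A,I}.
Split {B,D,F,G} by δ(·,0) → {B,G} and {D,F}.
Refine {B,G} on symbol 1: members go to different blocks, giving {B} and {G}.
Split {D,F} by δ(·,2) → {D} and {F}.
Stable partition: {B} | {A,I} | {D} | {G} | {F} — 5 equivalence classes.
State A belongs to the block {A,I}, which has 2 states.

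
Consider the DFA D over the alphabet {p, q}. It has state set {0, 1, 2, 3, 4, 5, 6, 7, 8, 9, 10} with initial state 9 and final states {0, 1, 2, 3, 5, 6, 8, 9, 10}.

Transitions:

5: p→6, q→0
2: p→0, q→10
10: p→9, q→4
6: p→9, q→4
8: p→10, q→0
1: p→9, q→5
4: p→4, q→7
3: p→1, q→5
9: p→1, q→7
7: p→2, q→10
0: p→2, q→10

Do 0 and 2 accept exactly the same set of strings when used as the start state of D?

First remove the unreachable states {3,8}; 9 states remain.
Initial partition by acceptance: {0,1,2,5,6,9,10} | {4,7}.
Refine {0,1,2,5,6,9,10} on symbol q: members go to different blocks, giving {0,1,2,5} and {6,9,10}.
Refine {0,1,2,5} on symbol p: members go to different blocks, giving {0,2} and {1,5}.
Refine {4,7} on symbol p: members go to different blocks, giving {4} and {7}.
On input p, block {6,9,10} splits into {6,10} and {9}.
Split {1,5} by δ(·,p) → {1} and {5}.
No further refinement is possible. Final partition (7 blocks): {0,2} | {4} | {6,10} | {1} | {7} | {9} | {5}.
0 and 2 lie in the same block of the stable partition, so they are equivalent — no string distinguishes them.

Yes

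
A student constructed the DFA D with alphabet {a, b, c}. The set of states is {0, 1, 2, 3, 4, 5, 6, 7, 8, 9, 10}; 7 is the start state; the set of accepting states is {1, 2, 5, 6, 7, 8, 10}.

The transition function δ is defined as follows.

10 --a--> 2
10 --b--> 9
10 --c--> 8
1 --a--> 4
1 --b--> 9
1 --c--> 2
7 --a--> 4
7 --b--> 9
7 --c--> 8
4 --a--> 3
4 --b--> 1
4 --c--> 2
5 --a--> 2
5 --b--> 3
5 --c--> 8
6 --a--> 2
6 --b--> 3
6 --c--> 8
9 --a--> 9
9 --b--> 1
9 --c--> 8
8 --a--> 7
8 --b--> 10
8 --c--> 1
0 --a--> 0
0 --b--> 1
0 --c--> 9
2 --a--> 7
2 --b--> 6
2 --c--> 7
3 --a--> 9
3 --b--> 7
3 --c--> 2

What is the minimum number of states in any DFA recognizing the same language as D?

First remove the unreachable states {0,5}; 9 states remain.
P0 = {1,2,6,7,8,10} | {3,4,9}.
Split {1,2,6,7,8,10} by δ(·,a) → {2,6,8,10} and {1,7}.
On input a, block {2,6,8,10} splits into {2,8} and {6,10}.
No further refinement is possible. Final partition (4 blocks): {2,8} | {3,4,9} | {1,7} | {6,10}.

4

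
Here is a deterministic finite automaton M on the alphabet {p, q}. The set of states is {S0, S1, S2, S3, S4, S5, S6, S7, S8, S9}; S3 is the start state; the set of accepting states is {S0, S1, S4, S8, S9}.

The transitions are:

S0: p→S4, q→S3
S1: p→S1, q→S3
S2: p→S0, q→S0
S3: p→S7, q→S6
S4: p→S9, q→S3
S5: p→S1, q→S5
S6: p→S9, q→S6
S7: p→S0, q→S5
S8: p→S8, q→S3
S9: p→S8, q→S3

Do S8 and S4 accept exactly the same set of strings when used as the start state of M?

Yes

States {S2} cannot be reached from the start state, so discard them.
P0 = {S0,S1,S4,S8,S9} | {S3,S5,S6,S7}.
Split {S3,S5,S6,S7} by δ(·,p) → {S5,S6,S7} and {S3}.
No further refinement is possible. Final partition (3 blocks): {S0,S1,S4,S8,S9} | {S5,S6,S7} | {S3}.
S8 and S4 lie in the same block of the stable partition, so they are equivalent — no string distinguishes them.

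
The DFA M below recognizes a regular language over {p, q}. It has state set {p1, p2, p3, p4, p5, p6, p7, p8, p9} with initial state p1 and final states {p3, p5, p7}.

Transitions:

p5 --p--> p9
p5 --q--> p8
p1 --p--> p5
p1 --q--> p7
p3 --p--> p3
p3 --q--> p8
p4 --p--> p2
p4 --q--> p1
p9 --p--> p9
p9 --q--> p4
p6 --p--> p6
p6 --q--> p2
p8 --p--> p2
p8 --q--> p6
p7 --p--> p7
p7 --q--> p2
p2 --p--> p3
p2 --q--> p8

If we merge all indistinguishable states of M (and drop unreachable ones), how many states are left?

Every state is reachable, so we keep all 9.
Start with accepting vs non-accepting: {p3,p5,p7} | {p1,p2,p4,p6,p8,p9}.
Refine {p3,p5,p7} on symbol p: members go to different blocks, giving {p3,p7} and {p5}.
On input p, block {p1,p2,p4,p6,p8,p9} splits into {p4,p6,p8,p9} and {p1} and {p2}.
On input q, block {p3,p7} splits into {p3} and {p7}.
On input p, block {p4,p6,p8,p9} splits into {p4,p8} and {p6,p9}.
Split {p4,p8} by δ(·,q) → {p4} and {p8}.
On input q, block {p6,p9} splits into {p6} and {p9}.
No further refinement is possible. Final partition (9 blocks): {p3} | {p4} | {p5} | {p1} | {p2} | {p7} | {p6} | {p8} | {p9}.

9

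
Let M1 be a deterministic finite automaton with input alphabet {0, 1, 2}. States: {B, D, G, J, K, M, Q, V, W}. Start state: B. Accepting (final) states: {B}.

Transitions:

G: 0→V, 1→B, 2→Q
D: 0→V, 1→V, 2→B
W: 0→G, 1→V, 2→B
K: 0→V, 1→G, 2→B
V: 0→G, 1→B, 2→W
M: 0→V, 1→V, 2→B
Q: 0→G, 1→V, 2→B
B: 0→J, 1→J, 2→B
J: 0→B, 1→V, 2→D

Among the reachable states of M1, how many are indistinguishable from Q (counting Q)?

First remove the unreachable states {K,M}; 7 states remain.
Start with accepting vs non-accepting: {B} | {D,G,J,Q,V,W}.
On input 0, block {D,G,J,Q,V,W} splits into {D,G,Q,V,W} and {J}.
Refine {D,G,Q,V,W} on symbol 1: members go to different blocks, giving {D,Q,W} and {G,V}.
No further refinement is possible. Final partition (4 blocks): {B} | {D,Q,W} | {J} | {G,V}.
The equivalence class containing Q is {D,Q,W}, of size 3.

3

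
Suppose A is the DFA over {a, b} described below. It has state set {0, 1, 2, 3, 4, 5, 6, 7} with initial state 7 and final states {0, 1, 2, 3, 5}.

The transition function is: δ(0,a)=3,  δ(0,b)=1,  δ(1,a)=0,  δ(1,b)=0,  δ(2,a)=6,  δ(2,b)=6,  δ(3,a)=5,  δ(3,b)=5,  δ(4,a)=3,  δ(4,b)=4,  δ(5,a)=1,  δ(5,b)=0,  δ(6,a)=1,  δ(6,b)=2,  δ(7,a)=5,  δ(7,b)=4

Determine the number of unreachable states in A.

2

BFS from 7 reaches {0, 1, 3, 4, 5, 7}; the 2 state(s) 2, 6 are never visited.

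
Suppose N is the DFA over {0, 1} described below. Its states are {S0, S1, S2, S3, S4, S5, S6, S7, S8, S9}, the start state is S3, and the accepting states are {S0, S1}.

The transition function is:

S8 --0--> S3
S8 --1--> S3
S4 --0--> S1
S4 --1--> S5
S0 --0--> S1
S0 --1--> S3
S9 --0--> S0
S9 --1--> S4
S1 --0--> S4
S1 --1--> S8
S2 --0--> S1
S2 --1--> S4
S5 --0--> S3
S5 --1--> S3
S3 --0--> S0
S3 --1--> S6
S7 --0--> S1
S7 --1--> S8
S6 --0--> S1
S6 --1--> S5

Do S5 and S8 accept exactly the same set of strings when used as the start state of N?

Yes

Reachable states from the start: {S0,S1,S3,S4,S5,S6,S8}. Unreachable: {S2,S7,S9} — drop them.
Start with accepting vs non-accepting: {S0,S1} | {S3,S4,S5,S6,S8}.
Refine {S0,S1} on symbol 0: members go to different blocks, giving {S0} and {S1}.
Split {S3,S4,S5,S6,S8} by δ(·,0) → {S4,S6} and {S5,S8} and {S3}.
The partition is now stable with 5 blocks: {S0} | {S4,S6} | {S1} | {S5,S8} | {S3}.
S5 and S8 lie in the same block of the stable partition, so they are equivalent — no string distinguishes them.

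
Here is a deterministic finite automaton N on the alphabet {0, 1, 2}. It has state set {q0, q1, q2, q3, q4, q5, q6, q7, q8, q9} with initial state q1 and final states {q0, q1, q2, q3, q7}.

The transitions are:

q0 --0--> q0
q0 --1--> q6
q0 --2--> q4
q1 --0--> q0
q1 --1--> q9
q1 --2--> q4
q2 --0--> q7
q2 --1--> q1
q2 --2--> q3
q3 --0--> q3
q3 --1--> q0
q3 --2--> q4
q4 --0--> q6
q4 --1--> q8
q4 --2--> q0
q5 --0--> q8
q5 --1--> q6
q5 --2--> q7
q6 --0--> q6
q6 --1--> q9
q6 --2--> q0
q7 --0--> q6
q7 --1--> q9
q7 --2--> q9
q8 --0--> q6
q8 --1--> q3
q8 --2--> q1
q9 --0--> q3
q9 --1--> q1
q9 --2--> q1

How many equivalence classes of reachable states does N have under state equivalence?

First remove the unreachable states {q2,q5,q7}; 7 states remain.
P0 = {q0,q1,q3} | {q4,q6,q8,q9}.
Refine {q0,q1,q3} on symbol 1: members go to different blocks, giving {q0,q1} and {q3}.
On input 0, block {q4,q6,q8,q9} splits into {q4,q6,q8} and {q9}.
Split {q0,q1} by δ(·,1) → {q0} and {q1}.
Split {q4,q6,q8} by δ(·,1) → {q4} and {q6} and {q8}.
The partition is now stable with 7 blocks: {q0} | {q4} | {q3} | {q9} | {q1} | {q6} | {q8}.

7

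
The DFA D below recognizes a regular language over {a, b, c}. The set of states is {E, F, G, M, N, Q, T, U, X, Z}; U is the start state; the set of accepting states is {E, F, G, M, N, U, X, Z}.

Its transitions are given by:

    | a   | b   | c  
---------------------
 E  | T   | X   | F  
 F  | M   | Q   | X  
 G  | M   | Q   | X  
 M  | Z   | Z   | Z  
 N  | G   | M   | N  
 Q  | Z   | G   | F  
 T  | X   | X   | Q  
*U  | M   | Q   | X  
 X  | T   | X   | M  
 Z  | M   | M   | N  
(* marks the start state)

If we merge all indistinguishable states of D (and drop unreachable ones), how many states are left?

Reachable states from the start: {F,G,M,N,Q,T,U,X,Z}. Unreachable: {E} — drop them.
Initial partition by acceptance: {F,G,M,N,U,X,Z} | {Q,T}.
On input a, block {F,G,M,N,U,X,Z} splits into {F,G,M,N,U,Z} and {X}.
Refine {F,G,M,N,U,Z} on symbol b: members go to different blocks, giving {M,N,Z} and {F,G,U}.
On input a, block {M,N,Z} splits into {M,Z} and {N}.
Refine {M,Z} on symbol c: members go to different blocks, giving {M} and {Z}.
Split {Q,T} by δ(·,a) → {Q} and {T}.
The partition is now stable with 7 blocks: {M} | {Q} | {X} | {F,G,U} | {N} | {Z} | {T}.

7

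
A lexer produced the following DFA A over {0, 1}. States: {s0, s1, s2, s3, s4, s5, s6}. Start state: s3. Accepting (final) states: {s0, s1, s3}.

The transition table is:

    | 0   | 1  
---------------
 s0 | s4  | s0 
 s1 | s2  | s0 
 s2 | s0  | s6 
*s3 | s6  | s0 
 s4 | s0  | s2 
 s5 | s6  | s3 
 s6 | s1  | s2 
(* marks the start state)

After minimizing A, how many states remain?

States {s5} cannot be reached from the start state, so discard them.
Initial partition by acceptance: {s0,s1,s3} | {s2,s4,s6}.
Stable partition: {s0,s1,s3} | {s2,s4,s6} — 2 equivalence classes.

2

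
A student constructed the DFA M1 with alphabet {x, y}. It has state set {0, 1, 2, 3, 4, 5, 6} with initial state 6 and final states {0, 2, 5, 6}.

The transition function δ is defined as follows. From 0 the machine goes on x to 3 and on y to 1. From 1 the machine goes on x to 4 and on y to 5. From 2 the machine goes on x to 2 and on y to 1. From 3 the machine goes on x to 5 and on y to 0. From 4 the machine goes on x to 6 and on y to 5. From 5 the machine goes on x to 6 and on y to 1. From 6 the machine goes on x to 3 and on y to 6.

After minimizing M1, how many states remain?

First remove the unreachable states {2}; 6 states remain.
P0 = {0,5,6} | {1,3,4}.
On input x, block {0,5,6} splits into {0,6} and {5}.
Refine {0,6} on symbol y: members go to different blocks, giving {0} and {6}.
Split {1,3,4} by δ(·,x) → {1} and {3} and {4}.
The partition is now stable with 6 blocks: {0} | {1} | {5} | {6} | {3} | {4}.

6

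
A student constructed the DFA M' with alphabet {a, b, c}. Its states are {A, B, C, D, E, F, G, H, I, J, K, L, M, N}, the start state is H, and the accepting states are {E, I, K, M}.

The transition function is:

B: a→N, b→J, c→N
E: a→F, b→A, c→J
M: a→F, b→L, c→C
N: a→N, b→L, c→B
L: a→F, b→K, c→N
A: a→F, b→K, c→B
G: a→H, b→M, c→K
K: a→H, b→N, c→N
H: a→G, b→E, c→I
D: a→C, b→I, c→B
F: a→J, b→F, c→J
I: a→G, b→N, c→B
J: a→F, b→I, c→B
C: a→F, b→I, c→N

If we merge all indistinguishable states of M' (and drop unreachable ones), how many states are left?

6

Reachable states from the start: {A,B,C,E,F,G,H,I,J,K,L,M,N}. Unreachable: {D} — drop them.
Start with accepting vs non-accepting: {E,I,K,M} | {A,B,C,F,G,H,J,L,N}.
Split {A,B,C,F,G,H,J,L,N} by δ(·,b) → {A,C,G,H,J,L} and {B,F,N}.
On input a, block {E,I,K,M} splits into {E,M} and {I,K}.
On input a, block {A,C,G,H,J,L} splits into {A,C,J,L} and {G,H}.
On input a, block {B,F,N} splits into {B,N} and {F}.
Stable partition: {E,M} | {A,C,J,L} | {B,N} | {I,K} | {G,H} | {F} — 6 equivalence classes.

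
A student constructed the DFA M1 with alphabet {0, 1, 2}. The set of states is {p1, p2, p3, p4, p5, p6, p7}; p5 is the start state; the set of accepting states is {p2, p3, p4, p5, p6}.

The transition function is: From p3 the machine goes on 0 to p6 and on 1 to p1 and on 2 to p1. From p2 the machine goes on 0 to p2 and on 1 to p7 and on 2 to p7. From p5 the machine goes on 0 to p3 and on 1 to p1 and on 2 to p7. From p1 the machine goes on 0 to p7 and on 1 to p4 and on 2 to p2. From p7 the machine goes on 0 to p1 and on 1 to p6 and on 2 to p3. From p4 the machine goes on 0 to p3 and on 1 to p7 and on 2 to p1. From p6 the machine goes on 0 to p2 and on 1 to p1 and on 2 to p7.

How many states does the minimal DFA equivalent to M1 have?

2

Every state is reachable, so we keep all 7.
P0 = {p2,p3,p4,p5,p6} | {p1,p7}.
No further refinement is possible. Final partition (2 blocks): {p2,p3,p4,p5,p6} | {p1,p7}.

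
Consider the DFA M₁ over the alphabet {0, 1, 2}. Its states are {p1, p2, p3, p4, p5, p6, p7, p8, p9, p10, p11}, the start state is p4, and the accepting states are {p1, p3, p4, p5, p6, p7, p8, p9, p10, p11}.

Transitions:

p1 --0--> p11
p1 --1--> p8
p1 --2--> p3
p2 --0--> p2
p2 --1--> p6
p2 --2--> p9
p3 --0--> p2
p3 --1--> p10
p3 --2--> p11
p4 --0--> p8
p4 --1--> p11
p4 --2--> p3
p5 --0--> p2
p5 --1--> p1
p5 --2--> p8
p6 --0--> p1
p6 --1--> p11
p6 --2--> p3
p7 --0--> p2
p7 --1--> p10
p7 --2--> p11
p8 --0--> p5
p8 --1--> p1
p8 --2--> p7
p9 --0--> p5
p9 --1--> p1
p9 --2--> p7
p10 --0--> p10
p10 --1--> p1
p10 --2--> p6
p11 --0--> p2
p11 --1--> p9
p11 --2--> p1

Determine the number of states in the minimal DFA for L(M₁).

6

Every state is reachable, so we keep all 11.
Start with accepting vs non-accepting: {p1,p3,p4,p5,p6,p7,p8,p9,p10,p11} | {p2}.
Split {p1,p3,p4,p5,p6,p7,p8,p9,p10,p11} by δ(·,0) → {p1,p4,p6,p8,p9,p10} and {p3,p5,p7,p11}.
Split {p1,p4,p6,p8,p9,p10} by δ(·,0) → {p1,p8,p9} and {p4,p6,p10}.
Split {p3,p5,p7,p11} by δ(·,1) → {p3,p7} and {p5,p11}.
Refine {p4,p6,p10} on symbol 0: members go to different blocks, giving {p4,p6} and {p10}.
No further refinement is possible. Final partition (6 blocks): {p1,p8,p9} | {p2} | {p3,p7} | {p4,p6} | {p5,p11} | {p10}.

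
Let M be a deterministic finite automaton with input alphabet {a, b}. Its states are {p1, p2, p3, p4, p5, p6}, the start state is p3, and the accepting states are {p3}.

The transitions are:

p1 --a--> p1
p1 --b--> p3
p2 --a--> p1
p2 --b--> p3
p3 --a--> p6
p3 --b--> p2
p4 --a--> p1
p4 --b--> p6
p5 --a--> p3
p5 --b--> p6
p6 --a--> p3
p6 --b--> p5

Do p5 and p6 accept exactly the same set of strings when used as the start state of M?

Yes

States {p4} cannot be reached from the start state, so discard them.
Start with accepting vs non-accepting: {p3} | {p1,p2,p5,p6}.
On input a, block {p1,p2,p5,p6} splits into {p1,p2} and {p5,p6}.
No further refinement is possible. Final partition (3 blocks): {p3} | {p1,p2} | {p5,p6}.
p5 and p6 lie in the same block of the stable partition, so they are equivalent — no string distinguishes them.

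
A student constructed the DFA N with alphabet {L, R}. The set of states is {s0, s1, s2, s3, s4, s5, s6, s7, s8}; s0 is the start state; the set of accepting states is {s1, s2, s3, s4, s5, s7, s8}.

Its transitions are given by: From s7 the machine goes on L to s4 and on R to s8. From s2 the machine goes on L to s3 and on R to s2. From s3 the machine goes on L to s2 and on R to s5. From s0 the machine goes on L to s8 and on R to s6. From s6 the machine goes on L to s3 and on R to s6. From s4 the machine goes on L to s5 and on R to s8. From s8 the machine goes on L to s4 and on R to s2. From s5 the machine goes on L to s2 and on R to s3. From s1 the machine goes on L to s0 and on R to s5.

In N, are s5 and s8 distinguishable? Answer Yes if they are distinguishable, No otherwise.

No

Reachable states from the start: {s0,s2,s3,s4,s5,s6,s8}. Unreachable: {s1,s7} — drop them.
Start with accepting vs non-accepting: {s2,s3,s4,s5,s8} | {s0,s6}.
Stable partition: {s2,s3,s4,s5,s8} | {s0,s6} — 2 equivalence classes.
s5 and s8 lie in the same block of the stable partition, so they are equivalent — no string distinguishes them.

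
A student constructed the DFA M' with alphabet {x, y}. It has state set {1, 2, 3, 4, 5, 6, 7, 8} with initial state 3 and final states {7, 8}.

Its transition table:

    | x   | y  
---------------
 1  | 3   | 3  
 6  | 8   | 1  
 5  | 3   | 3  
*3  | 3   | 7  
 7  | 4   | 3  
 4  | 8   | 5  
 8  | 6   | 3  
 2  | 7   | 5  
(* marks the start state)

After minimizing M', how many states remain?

States {2} cannot be reached from the start state, so discard them.
Start with accepting vs non-accepting: {7,8} | {1,3,4,5,6}.
Split {1,3,4,5,6} by δ(·,x) → {1,3,5} and {4,6}.
Split {1,3,5} by δ(·,y) → {1,5} and {3}.
The partition is now stable with 4 blocks: {7,8} | {1,5} | {4,6} | {3}.

4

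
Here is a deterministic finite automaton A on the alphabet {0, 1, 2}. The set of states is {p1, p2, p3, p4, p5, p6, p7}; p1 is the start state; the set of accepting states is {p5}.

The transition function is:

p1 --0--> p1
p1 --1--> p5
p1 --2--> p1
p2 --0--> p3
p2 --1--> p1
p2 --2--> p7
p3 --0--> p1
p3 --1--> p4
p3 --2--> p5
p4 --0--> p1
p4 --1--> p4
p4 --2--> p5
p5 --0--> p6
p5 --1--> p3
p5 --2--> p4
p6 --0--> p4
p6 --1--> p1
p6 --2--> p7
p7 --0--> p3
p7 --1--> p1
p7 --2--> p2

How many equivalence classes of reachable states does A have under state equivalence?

Start with accepting vs non-accepting: {p5} | {p1,p2,p3,p4,p6,p7}.
Split {p1,p2,p3,p4,p6,p7} by δ(·,1) → {p2,p3,p4,p6,p7} and {p1}.
Refine {p2,p3,p4,p6,p7} on symbol 0: members go to different blocks, giving {p2,p6,p7} and {p3,p4}.
No further refinement is possible. Final partition (4 blocks): {p5} | {p2,p6,p7} | {p1} | {p3,p4}.

4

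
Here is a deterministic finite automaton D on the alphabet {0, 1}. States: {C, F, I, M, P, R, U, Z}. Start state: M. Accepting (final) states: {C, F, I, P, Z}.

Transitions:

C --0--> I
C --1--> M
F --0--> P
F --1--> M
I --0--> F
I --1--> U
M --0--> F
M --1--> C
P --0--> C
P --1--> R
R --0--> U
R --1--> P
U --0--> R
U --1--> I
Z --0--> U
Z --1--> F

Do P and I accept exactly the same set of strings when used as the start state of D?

Yes

States {Z} cannot be reached from the start state, so discard them.
Initial partition by acceptance: {C,F,I,P} | {M,R,U}.
Refine {M,R,U} on symbol 0: members go to different blocks, giving {R,U} and {M}.
On input 1, block {C,F,I,P} splits into {C,F} and {I,P}.
Stable partition: {C,F} | {R,U} | {M} | {I,P} — 4 equivalence classes.
P and I lie in the same block of the stable partition, so they are equivalent — no string distinguishes them.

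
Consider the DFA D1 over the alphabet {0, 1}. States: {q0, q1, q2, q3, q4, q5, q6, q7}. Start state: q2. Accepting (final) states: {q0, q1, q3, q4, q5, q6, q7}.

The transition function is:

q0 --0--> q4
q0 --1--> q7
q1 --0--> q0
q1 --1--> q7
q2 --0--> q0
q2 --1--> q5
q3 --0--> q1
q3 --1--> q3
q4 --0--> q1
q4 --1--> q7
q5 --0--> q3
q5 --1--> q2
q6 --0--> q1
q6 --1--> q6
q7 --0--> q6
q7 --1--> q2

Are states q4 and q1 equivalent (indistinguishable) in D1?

Yes

Every state is reachable, so we keep all 8.
P0 = {q0,q1,q3,q4,q5,q6,q7} | {q2}.
Refine {q0,q1,q3,q4,q5,q6,q7} on symbol 1: members go to different blocks, giving {q0,q1,q3,q4,q6} and {q5,q7}.
Refine {q0,q1,q3,q4,q6} on symbol 1: members go to different blocks, giving {q0,q1,q4} and {q3,q6}.
Stable partition: {q0,q1,q4} | {q2} | {q5,q7} | {q3,q6} — 4 equivalence classes.
q4 and q1 lie in the same block of the stable partition, so they are equivalent — no string distinguishes them.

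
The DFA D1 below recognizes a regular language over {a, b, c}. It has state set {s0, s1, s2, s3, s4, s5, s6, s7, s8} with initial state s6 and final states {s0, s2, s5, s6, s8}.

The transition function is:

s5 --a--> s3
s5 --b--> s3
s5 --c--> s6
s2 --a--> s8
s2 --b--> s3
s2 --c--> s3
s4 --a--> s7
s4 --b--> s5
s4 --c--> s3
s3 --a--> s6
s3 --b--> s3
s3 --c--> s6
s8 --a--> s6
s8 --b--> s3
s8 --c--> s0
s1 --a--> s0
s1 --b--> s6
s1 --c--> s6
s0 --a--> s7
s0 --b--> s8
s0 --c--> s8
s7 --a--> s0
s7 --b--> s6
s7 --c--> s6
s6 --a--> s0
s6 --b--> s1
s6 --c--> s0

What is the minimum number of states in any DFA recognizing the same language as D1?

5

States {s2,s4,s5} cannot be reached from the start state, so discard them.
P0 = {s0,s6,s8} | {s1,s3,s7}.
On input a, block {s0,s6,s8} splits into {s6,s8} and {s0}.
Refine {s6,s8} on symbol a: members go to different blocks, giving {s6} and {s8}.
Refine {s1,s3,s7} on symbol a: members go to different blocks, giving {s1,s7} and {s3}.
The partition is now stable with 5 blocks: {s6} | {s1,s7} | {s0} | {s8} | {s3}.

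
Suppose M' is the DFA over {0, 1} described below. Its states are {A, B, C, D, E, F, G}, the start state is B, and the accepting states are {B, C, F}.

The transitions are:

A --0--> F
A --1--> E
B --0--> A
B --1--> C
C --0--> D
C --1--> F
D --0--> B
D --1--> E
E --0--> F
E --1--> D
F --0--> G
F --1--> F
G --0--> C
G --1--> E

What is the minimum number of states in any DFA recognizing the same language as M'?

All states are reachable from the start state.
Initial partition by acceptance: {B,C,F} | {A,D,E,G}.
No further refinement is possible. Final partition (2 blocks): {B,C,F} | {A,D,E,G}.

2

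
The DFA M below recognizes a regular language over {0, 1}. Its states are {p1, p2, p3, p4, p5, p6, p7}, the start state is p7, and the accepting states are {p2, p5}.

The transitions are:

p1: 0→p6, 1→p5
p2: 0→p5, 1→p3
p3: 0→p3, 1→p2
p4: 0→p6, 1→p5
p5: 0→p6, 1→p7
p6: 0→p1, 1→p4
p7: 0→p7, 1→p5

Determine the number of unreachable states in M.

BFS from p7 reaches {p1, p4, p5, p6, p7}; the 2 state(s) p2, p3 are never visited.

2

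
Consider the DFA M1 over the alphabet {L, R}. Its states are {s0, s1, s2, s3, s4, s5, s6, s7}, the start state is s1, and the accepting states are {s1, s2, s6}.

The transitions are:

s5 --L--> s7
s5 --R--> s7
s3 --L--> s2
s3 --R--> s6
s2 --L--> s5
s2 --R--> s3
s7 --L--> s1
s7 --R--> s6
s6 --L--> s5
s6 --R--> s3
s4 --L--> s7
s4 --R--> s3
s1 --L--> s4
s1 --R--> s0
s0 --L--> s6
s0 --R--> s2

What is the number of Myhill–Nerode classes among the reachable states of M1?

Every state is reachable, so we keep all 8.
Initial partition by acceptance: {s1,s2,s6} | {s0,s3,s4,s5,s7}.
Split {s0,s3,s4,s5,s7} by δ(·,L) → {s0,s3,s7} and {s4,s5}.
The partition is now stable with 3 blocks: {s1,s2,s6} | {s0,s3,s7} | {s4,s5}.

3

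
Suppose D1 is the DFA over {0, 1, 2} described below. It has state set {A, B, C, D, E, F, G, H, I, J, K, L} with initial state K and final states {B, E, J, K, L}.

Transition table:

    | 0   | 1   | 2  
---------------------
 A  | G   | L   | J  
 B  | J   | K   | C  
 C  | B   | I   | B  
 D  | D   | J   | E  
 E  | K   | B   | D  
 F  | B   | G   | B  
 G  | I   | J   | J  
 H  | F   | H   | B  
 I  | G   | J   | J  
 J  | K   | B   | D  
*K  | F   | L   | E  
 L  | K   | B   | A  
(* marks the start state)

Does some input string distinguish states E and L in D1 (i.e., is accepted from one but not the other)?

No

Reachable states from the start: {A,B,C,D,E,F,G,I,J,K,L}. Unreachable: {H} — drop them.
Initial partition by acceptance: {B,E,J,K,L} | {A,C,D,F,G,I}.
Split {B,E,J,K,L} by δ(·,0) → {B,E,J,L} and {K}.
On input 0, block {B,E,J,L} splits into {E,J,L} and {B}.
Refine {A,C,D,F,G,I} on symbol 0: members go to different blocks, giving {A,D,G,I} and {C,F}.
No further refinement is possible. Final partition (5 blocks): {E,J,L} | {A,D,G,I} | {K} | {B} | {C,F}.
E and L lie in the same block of the stable partition, so they are equivalent — no string distinguishes them.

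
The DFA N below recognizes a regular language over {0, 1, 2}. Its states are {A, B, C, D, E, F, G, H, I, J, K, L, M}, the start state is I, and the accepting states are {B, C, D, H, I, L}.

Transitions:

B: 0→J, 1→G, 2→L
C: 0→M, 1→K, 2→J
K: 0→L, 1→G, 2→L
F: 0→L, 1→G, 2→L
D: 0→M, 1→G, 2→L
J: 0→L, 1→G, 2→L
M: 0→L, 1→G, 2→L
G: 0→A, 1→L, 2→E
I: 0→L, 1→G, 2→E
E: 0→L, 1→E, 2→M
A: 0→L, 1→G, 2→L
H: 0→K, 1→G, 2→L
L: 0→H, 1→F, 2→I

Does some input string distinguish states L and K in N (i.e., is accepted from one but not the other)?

First remove the unreachable states {B,C,D,J}; 9 states remain.
P0 = {H,I,L} | {A,E,F,G,K,M}.
Refine {H,I,L} on symbol 0: members go to different blocks, giving {I,L} and {H}.
On input 0, block {I,L} splits into {I} and {L}.
On input 0, block {A,E,F,G,K,M} splits into {A,E,F,K,M} and {G}.
Refine {A,E,F,K,M} on symbol 1: members go to different blocks, giving {A,F,K,M} and {E}.
Stable partition: {I} | {A,F,K,M} | {H} | {L} | {G} | {E} — 6 equivalence classes.
L and K end up in different blocks, so they are distinguishable. For instance, the string 'ε' is accepted from only L.

Yes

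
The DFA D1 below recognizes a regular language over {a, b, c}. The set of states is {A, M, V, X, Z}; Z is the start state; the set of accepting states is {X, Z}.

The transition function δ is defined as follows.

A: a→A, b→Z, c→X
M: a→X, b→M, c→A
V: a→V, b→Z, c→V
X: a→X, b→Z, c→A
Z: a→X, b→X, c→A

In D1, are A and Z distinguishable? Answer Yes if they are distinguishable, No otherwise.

First remove the unreachable states {M,V}; 3 states remain.
P0 = {X,Z} | {A}.
No further refinement is possible. Final partition (2 blocks): {X,Z} | {A}.
A and Z end up in different blocks, so they are distinguishable. For instance, the string 'ε' is accepted from only Z.

Yes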